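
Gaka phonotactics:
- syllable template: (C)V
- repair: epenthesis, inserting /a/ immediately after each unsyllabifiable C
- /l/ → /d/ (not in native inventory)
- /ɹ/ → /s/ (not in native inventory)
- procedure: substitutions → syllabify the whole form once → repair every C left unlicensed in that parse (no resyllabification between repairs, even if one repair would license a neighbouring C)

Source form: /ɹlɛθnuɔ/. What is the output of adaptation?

sadɛθanuɔ

Substitution: /ɹ/ → /s/, /l/ → /d/, giving /sdɛθnuɔ/.
Syllabifying with onset maximization leaves /s/, /θ/ stranded (no codas are permitted; onsets are limited to one consonant).
Each unlicensed consonant becomes the onset of a new syllable: /s/ → /sa/, /θ/ → /θa/.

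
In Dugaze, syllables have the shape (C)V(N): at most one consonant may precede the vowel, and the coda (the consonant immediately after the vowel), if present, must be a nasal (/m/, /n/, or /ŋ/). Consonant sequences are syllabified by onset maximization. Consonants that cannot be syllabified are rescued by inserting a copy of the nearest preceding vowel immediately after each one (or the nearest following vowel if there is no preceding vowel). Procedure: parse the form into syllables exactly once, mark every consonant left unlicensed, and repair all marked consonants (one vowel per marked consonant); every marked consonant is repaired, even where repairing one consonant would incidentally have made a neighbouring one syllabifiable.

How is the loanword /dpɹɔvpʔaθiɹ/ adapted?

Under (C)V(N), the unsyllabifiable consonants are /d/, /p/, /v/, /p/, /ɹ/ (only a nasal (/m/, /n/, or /ŋ/) is licensed in coda position; onsets are limited to one consonant).
Inserting the epenthetic vowel yields /d/ → /dɔ/, /p/ → /pɔ/, /v/ → /vɔ/, /p/ → /pɔ/, /ɹ/ → /ɹi/.

dɔpɔɹɔvɔpɔʔaθiɹi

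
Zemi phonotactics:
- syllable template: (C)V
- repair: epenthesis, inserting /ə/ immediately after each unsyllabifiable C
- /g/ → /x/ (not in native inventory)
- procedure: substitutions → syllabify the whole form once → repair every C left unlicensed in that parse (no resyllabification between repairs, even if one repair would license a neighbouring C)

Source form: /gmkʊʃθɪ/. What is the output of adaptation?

Substitution: /g/ → /x/, giving /xmkʊʃθɪ/.
The consonants /x/, /m/, /ʃ/ cannot be parsed into a legal (C)V syllable (no codas are permitted; onsets are limited to one consonant).
Epenthesis after each stranded consonant: /x/ → /xə/, /m/ → /mə/, /ʃ/ → /ʃə/.

xəməkʊʃəθɪ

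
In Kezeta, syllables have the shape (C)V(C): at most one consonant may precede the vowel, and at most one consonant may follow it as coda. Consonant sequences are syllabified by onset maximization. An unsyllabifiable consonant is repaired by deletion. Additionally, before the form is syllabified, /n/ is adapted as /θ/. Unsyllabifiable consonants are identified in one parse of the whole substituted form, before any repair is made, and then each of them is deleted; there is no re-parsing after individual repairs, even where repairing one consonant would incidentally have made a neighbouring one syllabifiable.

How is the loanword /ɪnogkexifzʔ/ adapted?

Substitution: /n/ → /θ/, giving /ɪθogkexifzʔ/.
Syllabifying with onset maximization leaves /z/, /ʔ/ stranded (at most one coda consonant is licensed; onsets are limited to one consonant).
Deletion applies to /z/, /ʔ/.

ɪθogkexif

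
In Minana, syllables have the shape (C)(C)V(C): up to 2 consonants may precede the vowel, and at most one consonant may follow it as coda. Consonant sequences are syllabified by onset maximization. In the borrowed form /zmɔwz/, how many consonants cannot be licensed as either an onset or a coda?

1

Under (C)(C)V(C), the unsyllabifiable consonants are /z/ (at most one coda consonant is licensed; onsets may contain at most 2 consonants).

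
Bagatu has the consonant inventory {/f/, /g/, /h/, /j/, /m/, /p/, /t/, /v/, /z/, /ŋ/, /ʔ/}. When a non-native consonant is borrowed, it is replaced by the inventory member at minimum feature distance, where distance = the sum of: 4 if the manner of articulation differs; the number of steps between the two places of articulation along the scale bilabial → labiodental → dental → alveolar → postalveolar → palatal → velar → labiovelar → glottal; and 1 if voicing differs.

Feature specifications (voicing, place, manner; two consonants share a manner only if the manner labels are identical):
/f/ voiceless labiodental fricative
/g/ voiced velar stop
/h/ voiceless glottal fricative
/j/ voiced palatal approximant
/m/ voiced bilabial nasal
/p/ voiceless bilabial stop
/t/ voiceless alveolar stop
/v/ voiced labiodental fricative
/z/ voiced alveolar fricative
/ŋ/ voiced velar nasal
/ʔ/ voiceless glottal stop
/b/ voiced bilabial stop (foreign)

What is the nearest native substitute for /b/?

/p/ is closest: same manner (stop), place distance 0 (bilabial→bilabial), voicing differs (+1); total 1. Next closest is /m/ at distance 4.

p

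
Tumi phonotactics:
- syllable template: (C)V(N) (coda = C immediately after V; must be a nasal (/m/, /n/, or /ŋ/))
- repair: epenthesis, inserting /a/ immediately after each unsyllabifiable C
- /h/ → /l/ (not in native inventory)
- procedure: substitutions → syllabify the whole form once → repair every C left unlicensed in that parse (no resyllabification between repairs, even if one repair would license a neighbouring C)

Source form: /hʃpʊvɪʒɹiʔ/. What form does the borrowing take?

laʃapʊvɪʒaɹiʔa

Substitution: /h/ → /l/, giving /lʃpʊvɪʒɹiʔ/.
Syllabifying with onset maximization leaves /l/, /ʃ/, /ʒ/, /ʔ/ stranded (only a nasal (/m/, /n/, or /ŋ/) is licensed in coda position; onsets are limited to one consonant).
Epenthesis after each stranded consonant: /l/ → /la/, /ʃ/ → /ʃa/, /ʒ/ → /ʒa/, /ʔ/ → /ʔa/.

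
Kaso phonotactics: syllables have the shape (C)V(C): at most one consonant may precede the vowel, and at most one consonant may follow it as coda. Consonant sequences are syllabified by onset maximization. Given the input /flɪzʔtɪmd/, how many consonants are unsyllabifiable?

Under (C)V(C), the unsyllabifiable consonants are /f/, /ʔ/, /d/ (at most one coda consonant is licensed; onsets are limited to one consonant).

3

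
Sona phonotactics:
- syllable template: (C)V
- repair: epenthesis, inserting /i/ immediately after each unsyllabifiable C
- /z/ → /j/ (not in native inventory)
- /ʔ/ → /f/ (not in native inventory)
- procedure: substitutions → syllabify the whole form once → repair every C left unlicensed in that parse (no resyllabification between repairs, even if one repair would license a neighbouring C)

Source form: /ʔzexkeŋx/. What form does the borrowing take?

fijexikeŋixi

Substitution: /ʔ/ → /f/, /z/ → /j/, giving /fjexkeŋx/.
The consonants /f/, /x/, /ŋ/, /x/ cannot be parsed into a legal (C)V syllable (no codas are permitted; onsets are limited to one consonant).
Each unlicensed consonant becomes the onset of a new syllable: /f/ → /fi/, /x/ → /xi/, /ŋ/ → /ŋi/, /x/ → /xi/.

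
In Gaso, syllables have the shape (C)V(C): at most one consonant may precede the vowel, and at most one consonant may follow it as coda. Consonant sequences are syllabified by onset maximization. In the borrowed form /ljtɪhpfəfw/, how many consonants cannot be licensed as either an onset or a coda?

Under (C)V(C), the unsyllabifiable consonants are /l/, /j/, /p/, /w/ (at most one coda consonant is licensed; onsets are limited to one consonant).

4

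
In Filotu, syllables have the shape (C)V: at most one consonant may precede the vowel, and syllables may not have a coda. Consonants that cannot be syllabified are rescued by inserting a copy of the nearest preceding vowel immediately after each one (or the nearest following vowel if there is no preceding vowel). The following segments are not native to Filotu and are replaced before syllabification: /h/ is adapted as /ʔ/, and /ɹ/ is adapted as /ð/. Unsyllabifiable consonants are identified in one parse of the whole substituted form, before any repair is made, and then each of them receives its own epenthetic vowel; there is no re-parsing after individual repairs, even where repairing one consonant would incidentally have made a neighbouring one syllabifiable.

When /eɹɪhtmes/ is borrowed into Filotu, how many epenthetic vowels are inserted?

3

After substitution the input is /eðɪʔtmes/.
The unsyllabifiable consonants are /ʔ/, /t/, /s/; each receives one epenthetic vowel.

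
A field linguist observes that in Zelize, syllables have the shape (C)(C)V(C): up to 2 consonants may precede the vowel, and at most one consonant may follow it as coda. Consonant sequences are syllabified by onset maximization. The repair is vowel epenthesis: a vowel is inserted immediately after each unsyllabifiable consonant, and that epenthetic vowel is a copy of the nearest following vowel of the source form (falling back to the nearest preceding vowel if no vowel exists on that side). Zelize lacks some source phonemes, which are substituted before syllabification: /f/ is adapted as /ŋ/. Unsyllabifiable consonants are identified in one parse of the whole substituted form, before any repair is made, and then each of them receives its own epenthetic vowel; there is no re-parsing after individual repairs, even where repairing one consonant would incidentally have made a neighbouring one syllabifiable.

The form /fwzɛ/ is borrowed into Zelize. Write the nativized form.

ŋɛwzɛ

Substitution: /f/ → /ŋ/, giving /ŋwzɛ/.
Syllabifying with onset maximization leaves /ŋ/ stranded (at most one coda consonant is licensed; onsets may contain at most 2 consonants).
Inserting the epenthetic vowel yields /ŋ/ → /ŋɛ/.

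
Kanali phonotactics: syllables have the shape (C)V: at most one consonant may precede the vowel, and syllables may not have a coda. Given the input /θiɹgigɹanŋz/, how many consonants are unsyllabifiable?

Under (C)V, the unsyllabifiable consonants are /ɹ/, /g/, /n/, /ŋ/, /z/ (no codas are permitted; onsets are limited to one consonant).

5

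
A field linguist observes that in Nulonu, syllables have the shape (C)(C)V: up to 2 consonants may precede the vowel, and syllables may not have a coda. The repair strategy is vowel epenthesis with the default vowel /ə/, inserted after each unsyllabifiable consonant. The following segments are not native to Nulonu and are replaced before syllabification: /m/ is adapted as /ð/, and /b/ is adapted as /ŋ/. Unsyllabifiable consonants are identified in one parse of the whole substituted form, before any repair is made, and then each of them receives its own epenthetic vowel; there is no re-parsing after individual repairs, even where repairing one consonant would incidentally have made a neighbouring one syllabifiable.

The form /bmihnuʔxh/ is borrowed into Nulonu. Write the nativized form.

Substitution: /b/ → /ŋ/, /m/ → /ð/, giving /ŋðihnuʔxh/.
Under (C)(C)V, the unsyllabifiable consonants are /ʔ/, /x/, /h/ (no codas are permitted; onsets may contain at most 2 consonants).
Each unlicensed consonant becomes the onset of a new syllable: /ʔ/ → /ʔə/, /x/ → /xə/, /h/ → /hə/.

ŋðihnuʔəxəhə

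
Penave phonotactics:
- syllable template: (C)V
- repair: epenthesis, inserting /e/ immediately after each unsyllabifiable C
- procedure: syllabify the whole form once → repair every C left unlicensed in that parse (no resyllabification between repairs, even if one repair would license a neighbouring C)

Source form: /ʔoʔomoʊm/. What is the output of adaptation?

ʔoʔomoʊme

Under (C)V, the unsyllabifiable consonants are /m/ (no codas are permitted; onsets are limited to one consonant).
Each unlicensed consonant becomes the onset of a new syllable: /m/ → /me/.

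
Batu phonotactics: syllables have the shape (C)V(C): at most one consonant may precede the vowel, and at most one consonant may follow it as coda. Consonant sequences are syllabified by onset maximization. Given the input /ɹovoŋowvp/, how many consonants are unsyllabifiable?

The consonants /v/, /p/ cannot be parsed into a legal (C)V(C) syllable (at most one coda consonant is licensed; onsets are limited to one consonant).

2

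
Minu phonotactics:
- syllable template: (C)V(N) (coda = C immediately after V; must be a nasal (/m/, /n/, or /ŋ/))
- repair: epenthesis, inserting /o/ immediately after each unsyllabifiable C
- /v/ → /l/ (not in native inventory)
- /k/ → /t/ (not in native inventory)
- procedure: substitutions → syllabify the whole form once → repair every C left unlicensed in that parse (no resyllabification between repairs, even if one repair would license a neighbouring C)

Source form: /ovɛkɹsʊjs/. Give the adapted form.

olɛtoɹosʊjoso

Substitution: /v/ → /l/, /k/ → /t/, giving /olɛtɹsʊjs/.
Syllabifying with onset maximization leaves /t/, /ɹ/, /j/, /s/ stranded (only a nasal (/m/, /n/, or /ŋ/) is licensed in coda position; onsets are limited to one consonant).
Inserting the epenthetic vowel yields /t/ → /to/, /ɹ/ → /ɹo/, /j/ → /jo/, /s/ → /so/.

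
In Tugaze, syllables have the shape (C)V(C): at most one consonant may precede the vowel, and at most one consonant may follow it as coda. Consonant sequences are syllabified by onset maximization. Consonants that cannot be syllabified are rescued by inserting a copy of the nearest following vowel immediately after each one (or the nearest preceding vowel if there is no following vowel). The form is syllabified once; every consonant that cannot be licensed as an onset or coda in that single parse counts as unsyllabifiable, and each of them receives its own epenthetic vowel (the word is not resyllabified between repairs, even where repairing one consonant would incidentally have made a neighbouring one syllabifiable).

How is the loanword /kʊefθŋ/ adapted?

Syllabifying with onset maximization leaves /θ/, /ŋ/ stranded (at most one coda consonant is licensed; onsets are limited to one consonant).
Inserting the epenthetic vowel yields /θ/ → /θe/, /ŋ/ → /ŋe/.

kʊefθeŋe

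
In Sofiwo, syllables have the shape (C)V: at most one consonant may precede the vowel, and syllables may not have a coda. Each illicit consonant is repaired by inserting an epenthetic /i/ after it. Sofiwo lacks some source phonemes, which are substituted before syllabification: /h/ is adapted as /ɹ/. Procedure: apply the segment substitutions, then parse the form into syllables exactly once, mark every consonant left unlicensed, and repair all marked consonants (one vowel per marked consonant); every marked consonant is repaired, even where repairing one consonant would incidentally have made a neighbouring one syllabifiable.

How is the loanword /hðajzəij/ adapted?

Substitution: /h/ → /ɹ/, giving /ɹðajzəij/.
The consonants /ɹ/, /j/, /j/ cannot be parsed into a legal (C)V syllable (no codas are permitted; onsets are limited to one consonant).
Inserting the epenthetic vowel yields /ɹ/ → /ɹi/, /j/ → /ji/, /j/ → /ji/.

ɹiðajizəiji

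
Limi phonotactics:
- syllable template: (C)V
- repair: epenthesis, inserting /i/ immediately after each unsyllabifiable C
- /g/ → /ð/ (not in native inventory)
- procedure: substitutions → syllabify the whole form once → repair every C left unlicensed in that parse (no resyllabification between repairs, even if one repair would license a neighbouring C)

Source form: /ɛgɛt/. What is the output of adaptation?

ɛðɛti

Substitution: /g/ → /ð/, giving /ɛðɛt/.
Under (C)V, the unsyllabifiable consonants are /t/ (no codas are permitted; onsets are limited to one consonant).
Epenthesis after each stranded consonant: /t/ → /ti/.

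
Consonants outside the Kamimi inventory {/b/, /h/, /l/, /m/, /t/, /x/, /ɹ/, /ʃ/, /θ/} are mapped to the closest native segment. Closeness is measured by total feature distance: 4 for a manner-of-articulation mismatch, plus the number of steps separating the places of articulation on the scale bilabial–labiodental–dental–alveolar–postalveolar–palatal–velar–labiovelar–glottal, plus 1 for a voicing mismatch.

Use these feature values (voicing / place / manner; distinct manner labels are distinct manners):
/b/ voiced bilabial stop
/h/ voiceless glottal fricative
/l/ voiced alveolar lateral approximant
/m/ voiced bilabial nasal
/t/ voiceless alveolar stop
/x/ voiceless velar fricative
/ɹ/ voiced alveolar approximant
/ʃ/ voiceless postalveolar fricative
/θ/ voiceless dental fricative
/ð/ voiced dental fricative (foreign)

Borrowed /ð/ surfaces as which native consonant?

/θ/ is closest: same manner (fricative), place distance 0 (dental→dental), voicing differs (+1); total 1. Next closest is /ʃ/ at distance 3.

θ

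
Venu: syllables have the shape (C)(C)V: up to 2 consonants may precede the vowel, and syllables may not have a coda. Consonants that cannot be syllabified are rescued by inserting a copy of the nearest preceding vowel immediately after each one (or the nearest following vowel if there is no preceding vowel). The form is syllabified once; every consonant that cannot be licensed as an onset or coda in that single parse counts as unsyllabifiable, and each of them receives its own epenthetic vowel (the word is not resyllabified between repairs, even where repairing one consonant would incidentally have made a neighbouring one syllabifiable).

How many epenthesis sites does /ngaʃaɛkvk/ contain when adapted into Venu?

The unsyllabifiable consonants are /k/, /v/, /k/; each receives one epenthetic vowel.

3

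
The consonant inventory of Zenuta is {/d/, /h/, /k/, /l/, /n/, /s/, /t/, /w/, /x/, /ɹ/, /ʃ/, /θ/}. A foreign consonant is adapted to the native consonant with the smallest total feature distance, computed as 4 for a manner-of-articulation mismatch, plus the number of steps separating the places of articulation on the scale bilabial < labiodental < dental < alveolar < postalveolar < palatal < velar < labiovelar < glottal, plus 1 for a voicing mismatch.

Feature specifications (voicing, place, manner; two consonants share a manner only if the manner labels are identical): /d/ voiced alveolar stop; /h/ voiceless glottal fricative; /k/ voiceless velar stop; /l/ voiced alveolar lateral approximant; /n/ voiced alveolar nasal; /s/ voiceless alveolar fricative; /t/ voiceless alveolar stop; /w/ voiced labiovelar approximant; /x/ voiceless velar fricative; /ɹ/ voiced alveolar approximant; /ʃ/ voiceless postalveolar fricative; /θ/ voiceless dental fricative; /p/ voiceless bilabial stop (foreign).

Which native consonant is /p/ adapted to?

/t/ is closest: same manner (stop), place distance 3 (bilabial→alveolar), same voicing; total 3. Next closest is /d/ at distance 4.

t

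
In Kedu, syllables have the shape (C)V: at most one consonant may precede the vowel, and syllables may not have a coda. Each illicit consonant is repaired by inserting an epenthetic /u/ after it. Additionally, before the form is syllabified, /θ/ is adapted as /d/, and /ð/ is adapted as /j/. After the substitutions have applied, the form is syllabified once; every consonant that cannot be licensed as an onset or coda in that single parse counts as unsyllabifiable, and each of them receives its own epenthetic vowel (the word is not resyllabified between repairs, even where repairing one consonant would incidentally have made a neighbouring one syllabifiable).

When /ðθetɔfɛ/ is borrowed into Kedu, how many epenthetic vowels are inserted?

After substitution the input is /jdetɔfɛ/.
The unsyllabifiable consonants are /j/; each receives one epenthetic vowel.

1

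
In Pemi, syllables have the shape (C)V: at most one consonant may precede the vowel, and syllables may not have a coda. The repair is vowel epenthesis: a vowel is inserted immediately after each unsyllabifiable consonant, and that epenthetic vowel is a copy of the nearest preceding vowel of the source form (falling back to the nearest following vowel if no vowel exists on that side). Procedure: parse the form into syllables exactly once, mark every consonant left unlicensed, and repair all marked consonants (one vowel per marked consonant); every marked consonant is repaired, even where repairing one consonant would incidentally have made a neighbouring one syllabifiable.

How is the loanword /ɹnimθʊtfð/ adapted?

ɹinimiθʊtʊfʊðʊ

Syllabifying with onset maximization leaves /ɹ/, /m/, /t/, /f/, /ð/ stranded (no codas are permitted; onsets are limited to one consonant).
Epenthesis after each stranded consonant: /ɹ/ → /ɹi/, /m/ → /mi/, /t/ → /tʊ/, /f/ → /fʊ/, /ð/ → /ðʊ/.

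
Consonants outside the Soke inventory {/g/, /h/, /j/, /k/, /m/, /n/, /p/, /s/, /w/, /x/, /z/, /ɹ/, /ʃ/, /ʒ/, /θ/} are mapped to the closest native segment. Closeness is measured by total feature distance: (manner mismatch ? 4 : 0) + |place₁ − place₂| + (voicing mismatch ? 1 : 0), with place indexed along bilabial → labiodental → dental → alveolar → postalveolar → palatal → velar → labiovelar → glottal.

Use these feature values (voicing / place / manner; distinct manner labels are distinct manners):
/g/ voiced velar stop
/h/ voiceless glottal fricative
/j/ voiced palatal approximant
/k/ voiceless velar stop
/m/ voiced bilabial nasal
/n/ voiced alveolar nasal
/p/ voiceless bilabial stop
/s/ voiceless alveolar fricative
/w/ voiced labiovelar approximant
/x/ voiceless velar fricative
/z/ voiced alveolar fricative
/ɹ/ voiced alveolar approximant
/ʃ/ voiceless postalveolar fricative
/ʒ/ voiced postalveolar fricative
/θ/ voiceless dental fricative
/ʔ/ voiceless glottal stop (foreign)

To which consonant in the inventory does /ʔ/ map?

/k/ is closest: same manner (stop), place distance 2 (glottal→velar), same voicing; total 2. Next closest is /g/ at distance 3.

k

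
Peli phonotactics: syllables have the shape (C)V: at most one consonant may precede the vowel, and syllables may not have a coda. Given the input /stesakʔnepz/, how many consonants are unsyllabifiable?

The consonants /s/, /k/, /ʔ/, /p/, /z/ cannot be parsed into a legal (C)V syllable (no codas are permitted; onsets are limited to one consonant).

5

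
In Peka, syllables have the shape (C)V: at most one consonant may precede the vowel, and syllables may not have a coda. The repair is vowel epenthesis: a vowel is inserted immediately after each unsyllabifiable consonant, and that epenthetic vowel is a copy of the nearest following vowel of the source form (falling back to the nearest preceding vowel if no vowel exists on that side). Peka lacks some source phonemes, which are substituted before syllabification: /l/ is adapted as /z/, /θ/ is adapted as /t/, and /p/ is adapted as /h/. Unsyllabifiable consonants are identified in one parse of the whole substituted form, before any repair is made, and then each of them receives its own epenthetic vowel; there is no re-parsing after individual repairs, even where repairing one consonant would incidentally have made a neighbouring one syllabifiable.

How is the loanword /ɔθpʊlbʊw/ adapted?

Substitution: /θ/ → /t/, /p/ → /h/, /l/ → /z/, giving /ɔthʊzbʊw/.
Under (C)V, the unsyllabifiable consonants are /t/, /z/, /w/ (no codas are permitted; onsets are limited to one consonant).
Inserting the epenthetic vowel yields /t/ → /tʊ/, /z/ → /zʊ/, /w/ → /wʊ/.

ɔtʊhʊzʊbʊwʊ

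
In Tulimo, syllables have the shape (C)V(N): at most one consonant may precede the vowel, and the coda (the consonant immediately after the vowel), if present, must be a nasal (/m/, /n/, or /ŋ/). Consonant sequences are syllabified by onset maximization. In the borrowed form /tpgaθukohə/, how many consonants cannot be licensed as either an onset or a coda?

2

Syllabifying with onset maximization leaves /t/, /p/ stranded (only a nasal (/m/, /n/, or /ŋ/) is licensed in coda position; onsets are limited to one consonant).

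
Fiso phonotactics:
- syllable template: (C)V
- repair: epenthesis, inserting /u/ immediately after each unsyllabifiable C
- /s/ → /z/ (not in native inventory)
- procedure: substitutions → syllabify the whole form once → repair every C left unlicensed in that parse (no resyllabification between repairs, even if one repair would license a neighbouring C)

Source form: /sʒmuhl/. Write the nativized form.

zuʒumuhulu

Substitution: /s/ → /z/, giving /zʒmuhl/.
Syllabifying with onset maximization leaves /z/, /ʒ/, /h/, /l/ stranded (no codas are permitted; onsets are limited to one consonant).
Each unlicensed consonant becomes the onset of a new syllable: /z/ → /zu/, /ʒ/ → /ʒu/, /h/ → /hu/, /l/ → /lu/.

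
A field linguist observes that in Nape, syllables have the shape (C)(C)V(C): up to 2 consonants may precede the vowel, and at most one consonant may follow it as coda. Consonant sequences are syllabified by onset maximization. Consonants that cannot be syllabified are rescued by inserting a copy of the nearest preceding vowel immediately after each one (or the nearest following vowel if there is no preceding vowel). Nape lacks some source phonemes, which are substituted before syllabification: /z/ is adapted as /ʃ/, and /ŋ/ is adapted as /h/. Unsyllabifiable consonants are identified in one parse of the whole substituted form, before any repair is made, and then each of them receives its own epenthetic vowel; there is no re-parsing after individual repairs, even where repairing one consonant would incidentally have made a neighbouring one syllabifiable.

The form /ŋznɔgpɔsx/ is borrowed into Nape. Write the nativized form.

hɔʃnɔgpɔsxɔ

Substitution: /ŋ/ → /h/, /z/ → /ʃ/, giving /hʃnɔgpɔsx/.
Under (C)(C)V(C), the unsyllabifiable consonants are /h/, /x/ (at most one coda consonant is licensed; onsets may contain at most 2 consonants).
Inserting the epenthetic vowel yields /h/ → /hɔ/, /x/ → /xɔ/.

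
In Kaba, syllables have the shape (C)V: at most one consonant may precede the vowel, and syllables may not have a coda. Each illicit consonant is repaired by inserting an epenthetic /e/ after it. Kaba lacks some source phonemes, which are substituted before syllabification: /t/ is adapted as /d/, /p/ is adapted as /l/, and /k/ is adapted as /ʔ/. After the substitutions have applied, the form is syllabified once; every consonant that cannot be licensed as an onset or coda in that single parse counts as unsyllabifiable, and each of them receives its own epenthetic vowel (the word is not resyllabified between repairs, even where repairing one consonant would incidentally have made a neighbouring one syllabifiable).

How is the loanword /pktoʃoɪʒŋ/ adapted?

Substitution: /p/ → /l/, /k/ → /ʔ/, /t/ → /d/, giving /lʔdoʃoɪʒŋ/.
Under (C)V, the unsyllabifiable consonants are /l/, /ʔ/, /ʒ/, /ŋ/ (no codas are permitted; onsets are limited to one consonant).
Epenthesis after each stranded consonant: /l/ → /le/, /ʔ/ → /ʔe/, /ʒ/ → /ʒe/, /ŋ/ → /ŋe/.

leʔedoʃoɪʒeŋe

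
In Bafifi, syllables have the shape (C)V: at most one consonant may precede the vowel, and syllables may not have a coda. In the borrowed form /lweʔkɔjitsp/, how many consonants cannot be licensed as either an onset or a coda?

5

Under (C)V, the unsyllabifiable consonants are /l/, /ʔ/, /t/, /s/, /p/ (no codas are permitted; onsets are limited to one consonant).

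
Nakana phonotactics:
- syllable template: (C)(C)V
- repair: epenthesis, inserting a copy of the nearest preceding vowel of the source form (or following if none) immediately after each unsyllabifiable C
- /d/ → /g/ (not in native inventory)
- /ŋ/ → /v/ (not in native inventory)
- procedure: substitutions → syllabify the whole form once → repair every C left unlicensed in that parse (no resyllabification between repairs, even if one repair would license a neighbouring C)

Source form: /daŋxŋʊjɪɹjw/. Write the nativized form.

gavaxvʊjɪɹɪjɪwɪ

Substitution: /d/ → /g/, /ŋ/ → /v/, giving /gavxvʊjɪɹjw/.
The consonants /v/, /ɹ/, /j/, /w/ cannot be parsed into a legal (C)(C)V syllable (no codas are permitted; onsets may contain at most 2 consonants).
Each unlicensed consonant becomes the onset of a new syllable: /v/ → /va/, /ɹ/ → /ɹɪ/, /j/ → /jɪ/, /w/ → /wɪ/.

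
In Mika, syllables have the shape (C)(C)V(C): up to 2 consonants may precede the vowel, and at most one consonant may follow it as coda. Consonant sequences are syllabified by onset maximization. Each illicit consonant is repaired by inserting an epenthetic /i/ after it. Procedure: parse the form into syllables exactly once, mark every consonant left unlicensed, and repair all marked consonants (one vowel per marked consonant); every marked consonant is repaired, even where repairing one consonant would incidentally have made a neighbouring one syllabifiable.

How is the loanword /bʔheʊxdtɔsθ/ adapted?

biʔheʊxdtɔsθi

The consonants /b/, /θ/ cannot be parsed into a legal (C)(C)V(C) syllable (at most one coda consonant is licensed; onsets may contain at most 2 consonants).
Inserting the epenthetic vowel yields /b/ → /bi/, /θ/ → /θi/.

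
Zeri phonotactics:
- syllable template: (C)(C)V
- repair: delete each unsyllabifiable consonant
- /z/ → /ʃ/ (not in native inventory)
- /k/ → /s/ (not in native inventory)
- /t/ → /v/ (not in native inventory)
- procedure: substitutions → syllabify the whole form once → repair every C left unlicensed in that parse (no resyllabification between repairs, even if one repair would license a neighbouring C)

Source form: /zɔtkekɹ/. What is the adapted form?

Substitution: /z/ → /ʃ/, /t/ → /v/, /k/ → /s/, giving /ʃɔvsesɹ/.
The consonants /s/, /ɹ/ cannot be parsed into a legal (C)(C)V syllable (no codas are permitted; onsets may contain at most 2 consonants).
Each unlicensed consonant is deleted: /s/, /ɹ/.

ʃɔvse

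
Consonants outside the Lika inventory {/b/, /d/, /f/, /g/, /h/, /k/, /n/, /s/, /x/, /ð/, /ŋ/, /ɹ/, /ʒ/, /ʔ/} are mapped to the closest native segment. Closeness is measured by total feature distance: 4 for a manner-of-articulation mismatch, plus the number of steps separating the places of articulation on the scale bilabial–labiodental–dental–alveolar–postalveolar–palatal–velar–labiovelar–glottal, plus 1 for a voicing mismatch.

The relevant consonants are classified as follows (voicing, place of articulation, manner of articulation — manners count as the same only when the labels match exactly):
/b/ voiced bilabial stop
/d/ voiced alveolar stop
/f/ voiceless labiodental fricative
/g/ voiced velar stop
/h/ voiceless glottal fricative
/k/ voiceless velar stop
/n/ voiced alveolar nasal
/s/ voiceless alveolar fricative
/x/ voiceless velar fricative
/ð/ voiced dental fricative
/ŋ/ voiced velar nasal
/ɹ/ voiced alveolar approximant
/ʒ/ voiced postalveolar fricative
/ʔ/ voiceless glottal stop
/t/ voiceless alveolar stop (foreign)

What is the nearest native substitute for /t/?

d

/d/ is closest: same manner (stop), place distance 0 (alveolar→alveolar), voicing differs (+1); total 1. Next closest is /k/ at distance 3.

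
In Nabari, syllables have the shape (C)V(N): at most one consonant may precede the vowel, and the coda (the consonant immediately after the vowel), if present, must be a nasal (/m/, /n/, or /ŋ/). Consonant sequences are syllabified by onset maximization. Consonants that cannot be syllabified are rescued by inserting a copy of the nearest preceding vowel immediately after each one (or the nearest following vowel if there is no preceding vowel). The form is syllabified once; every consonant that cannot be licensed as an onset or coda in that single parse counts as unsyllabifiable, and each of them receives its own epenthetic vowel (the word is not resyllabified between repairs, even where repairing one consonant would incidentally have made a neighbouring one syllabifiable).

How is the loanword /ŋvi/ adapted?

The consonants /ŋ/ cannot be parsed into a legal (C)V(N) syllable (only a nasal (/m/, /n/, or /ŋ/) is licensed in coda position; onsets are limited to one consonant).
Each unlicensed consonant becomes the onset of a new syllable: /ŋ/ → /ŋi/.

ŋivi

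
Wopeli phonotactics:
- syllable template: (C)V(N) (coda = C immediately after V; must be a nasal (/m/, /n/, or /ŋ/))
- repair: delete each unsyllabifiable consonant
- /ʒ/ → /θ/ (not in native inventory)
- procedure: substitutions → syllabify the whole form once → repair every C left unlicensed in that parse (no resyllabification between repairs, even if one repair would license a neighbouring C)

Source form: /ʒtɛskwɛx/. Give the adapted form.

tɛwɛ

Substitution: /ʒ/ → /θ/, giving /θtɛskwɛx/.
Under (C)V(N), the unsyllabifiable consonants are /θ/, /s/, /k/, /x/ (only a nasal (/m/, /n/, or /ŋ/) is licensed in coda position; onsets are limited to one consonant).
Each unlicensed consonant is deleted: /θ/, /s/, /k/, /x/.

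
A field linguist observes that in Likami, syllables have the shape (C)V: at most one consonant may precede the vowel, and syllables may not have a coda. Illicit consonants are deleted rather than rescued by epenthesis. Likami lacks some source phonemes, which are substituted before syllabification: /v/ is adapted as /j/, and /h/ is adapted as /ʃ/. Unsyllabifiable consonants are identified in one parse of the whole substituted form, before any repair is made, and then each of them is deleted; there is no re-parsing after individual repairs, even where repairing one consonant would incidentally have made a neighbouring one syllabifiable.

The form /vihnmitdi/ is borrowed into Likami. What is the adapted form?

jimidi

Substitution: /v/ → /j/, /h/ → /ʃ/, giving /jiʃnmitdi/.
The consonants /ʃ/, /n/, /t/ cannot be parsed into a legal (C)V syllable (no codas are permitted; onsets are limited to one consonant).
Deletion applies to /ʃ/, /n/, /t/.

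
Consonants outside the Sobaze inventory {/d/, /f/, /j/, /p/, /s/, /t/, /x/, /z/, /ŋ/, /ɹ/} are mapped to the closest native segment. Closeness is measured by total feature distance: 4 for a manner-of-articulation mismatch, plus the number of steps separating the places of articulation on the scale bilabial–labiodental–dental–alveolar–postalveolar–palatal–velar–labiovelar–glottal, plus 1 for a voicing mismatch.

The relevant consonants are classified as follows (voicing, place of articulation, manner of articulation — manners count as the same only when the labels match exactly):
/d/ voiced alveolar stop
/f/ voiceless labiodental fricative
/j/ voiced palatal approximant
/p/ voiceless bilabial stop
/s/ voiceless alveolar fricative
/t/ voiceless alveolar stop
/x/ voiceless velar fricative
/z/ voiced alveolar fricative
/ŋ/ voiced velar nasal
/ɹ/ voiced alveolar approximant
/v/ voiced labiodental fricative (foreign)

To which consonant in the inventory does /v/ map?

/f/ is closest: same manner (fricative), place distance 0 (labiodental→labiodental), voicing differs (+1); total 1. Next closest is /z/ at distance 2.

f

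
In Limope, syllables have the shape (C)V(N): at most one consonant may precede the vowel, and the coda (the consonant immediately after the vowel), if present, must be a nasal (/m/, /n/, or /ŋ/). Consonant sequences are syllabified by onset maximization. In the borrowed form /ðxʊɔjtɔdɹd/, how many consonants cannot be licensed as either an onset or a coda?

Syllabifying with onset maximization leaves /ð/, /j/, /d/, /ɹ/, /d/ stranded (only a nasal (/m/, /n/, or /ŋ/) is licensed in coda position; onsets are limited to one consonant).

5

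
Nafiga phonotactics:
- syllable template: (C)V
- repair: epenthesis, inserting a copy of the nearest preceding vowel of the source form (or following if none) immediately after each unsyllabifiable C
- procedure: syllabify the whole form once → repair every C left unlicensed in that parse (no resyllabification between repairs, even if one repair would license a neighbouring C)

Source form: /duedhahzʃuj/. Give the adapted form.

Under (C)V, the unsyllabifiable consonants are /d/, /h/, /z/, /j/ (no codas are permitted; onsets are limited to one consonant).
Epenthesis after each stranded consonant: /d/ → /de/, /h/ → /ha/, /z/ → /za/, /j/ → /ju/.

duedehahazaʃuju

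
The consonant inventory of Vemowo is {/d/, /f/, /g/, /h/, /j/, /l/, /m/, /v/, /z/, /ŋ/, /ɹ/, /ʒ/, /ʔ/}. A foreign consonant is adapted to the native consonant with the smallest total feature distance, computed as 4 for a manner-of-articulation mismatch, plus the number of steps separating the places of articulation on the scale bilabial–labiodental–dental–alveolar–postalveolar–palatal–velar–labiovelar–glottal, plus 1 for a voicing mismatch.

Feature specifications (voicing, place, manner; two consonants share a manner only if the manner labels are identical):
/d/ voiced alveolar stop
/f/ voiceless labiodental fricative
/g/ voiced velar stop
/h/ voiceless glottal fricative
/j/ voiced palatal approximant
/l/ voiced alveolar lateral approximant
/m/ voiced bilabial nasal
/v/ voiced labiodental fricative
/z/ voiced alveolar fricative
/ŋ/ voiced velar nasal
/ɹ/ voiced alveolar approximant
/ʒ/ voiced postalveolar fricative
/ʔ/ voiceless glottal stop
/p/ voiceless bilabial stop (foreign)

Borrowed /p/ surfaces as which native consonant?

d

/d/ is closest: same manner (stop), place distance 3 (bilabial→alveolar), voicing differs (+1); total 4. Next closest is /f/ at distance 5.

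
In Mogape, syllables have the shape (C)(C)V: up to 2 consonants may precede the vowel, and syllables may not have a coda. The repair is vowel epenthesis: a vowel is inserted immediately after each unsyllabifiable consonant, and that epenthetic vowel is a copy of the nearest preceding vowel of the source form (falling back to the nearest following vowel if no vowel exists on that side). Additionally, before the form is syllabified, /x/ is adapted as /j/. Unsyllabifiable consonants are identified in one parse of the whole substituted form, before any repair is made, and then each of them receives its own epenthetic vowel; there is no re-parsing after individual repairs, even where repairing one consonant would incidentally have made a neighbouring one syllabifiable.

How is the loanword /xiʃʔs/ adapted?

jiʃiʔisi

Substitution: /x/ → /j/, giving /jiʃʔs/.
The consonants /ʃ/, /ʔ/, /s/ cannot be parsed into a legal (C)(C)V syllable (no codas are permitted; onsets may contain at most 2 consonants).
Each unlicensed consonant becomes the onset of a new syllable: /ʃ/ → /ʃi/, /ʔ/ → /ʔi/, /s/ → /si/.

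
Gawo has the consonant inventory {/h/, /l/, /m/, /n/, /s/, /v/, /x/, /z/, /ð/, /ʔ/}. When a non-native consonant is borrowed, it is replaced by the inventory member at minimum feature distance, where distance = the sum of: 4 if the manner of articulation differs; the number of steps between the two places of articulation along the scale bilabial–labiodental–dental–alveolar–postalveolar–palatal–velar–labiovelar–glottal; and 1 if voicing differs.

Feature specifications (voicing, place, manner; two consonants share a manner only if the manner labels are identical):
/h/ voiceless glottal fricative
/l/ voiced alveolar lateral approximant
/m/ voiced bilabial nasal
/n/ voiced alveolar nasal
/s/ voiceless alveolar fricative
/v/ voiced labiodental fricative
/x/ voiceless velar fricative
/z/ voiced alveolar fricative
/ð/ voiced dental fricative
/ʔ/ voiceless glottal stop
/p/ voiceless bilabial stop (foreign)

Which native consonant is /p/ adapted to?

/m/ is closest: manner differs (stop→nasal, +4), place distance 0 (bilabial→bilabial), voicing differs (+1); total 5. Next closest is /v/ at distance 6.

m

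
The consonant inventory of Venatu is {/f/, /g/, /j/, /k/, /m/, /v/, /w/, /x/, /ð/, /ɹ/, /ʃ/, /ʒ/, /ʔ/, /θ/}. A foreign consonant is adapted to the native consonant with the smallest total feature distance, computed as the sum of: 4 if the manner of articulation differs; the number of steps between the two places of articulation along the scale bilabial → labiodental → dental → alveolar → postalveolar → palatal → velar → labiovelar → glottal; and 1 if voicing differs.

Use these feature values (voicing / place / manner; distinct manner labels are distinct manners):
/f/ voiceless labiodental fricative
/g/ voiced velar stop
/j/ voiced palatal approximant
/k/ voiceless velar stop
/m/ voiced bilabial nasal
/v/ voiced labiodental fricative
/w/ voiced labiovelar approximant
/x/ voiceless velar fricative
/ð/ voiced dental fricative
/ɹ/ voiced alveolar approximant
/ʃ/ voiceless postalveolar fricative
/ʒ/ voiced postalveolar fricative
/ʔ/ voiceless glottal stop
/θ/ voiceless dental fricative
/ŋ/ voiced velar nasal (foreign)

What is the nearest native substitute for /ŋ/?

g

/g/ is closest: manner differs (nasal→stop, +4), place distance 0 (velar→velar), same voicing; total 4. Next closest is /j/ at distance 5.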